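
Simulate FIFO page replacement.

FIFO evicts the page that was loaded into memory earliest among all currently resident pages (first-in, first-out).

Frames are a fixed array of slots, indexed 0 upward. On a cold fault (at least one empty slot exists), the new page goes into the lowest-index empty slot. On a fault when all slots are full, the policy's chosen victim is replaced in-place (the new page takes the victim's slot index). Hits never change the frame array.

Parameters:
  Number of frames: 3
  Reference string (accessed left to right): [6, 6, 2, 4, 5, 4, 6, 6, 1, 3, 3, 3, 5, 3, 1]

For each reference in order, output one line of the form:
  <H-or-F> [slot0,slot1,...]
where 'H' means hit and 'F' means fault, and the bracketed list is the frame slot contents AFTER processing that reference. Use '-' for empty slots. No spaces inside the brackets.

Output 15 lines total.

F [6,-,-]
H [6,-,-]
F [6,2,-]
F [6,2,4]
F [5,2,4]
H [5,2,4]
F [5,6,4]
H [5,6,4]
F [5,6,1]
F [3,6,1]
H [3,6,1]
H [3,6,1]
F [3,5,1]
H [3,5,1]
H [3,5,1]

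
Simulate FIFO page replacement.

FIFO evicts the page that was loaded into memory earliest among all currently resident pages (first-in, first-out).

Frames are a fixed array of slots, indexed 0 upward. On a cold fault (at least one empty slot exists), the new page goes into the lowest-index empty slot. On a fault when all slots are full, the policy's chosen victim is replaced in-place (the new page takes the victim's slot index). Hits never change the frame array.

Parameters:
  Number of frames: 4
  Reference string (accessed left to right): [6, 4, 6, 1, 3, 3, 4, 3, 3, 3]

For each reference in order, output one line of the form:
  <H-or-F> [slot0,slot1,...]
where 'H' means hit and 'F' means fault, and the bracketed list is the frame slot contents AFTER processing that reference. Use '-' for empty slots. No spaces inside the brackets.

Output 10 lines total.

F [6,-,-,-]
F [6,4,-,-]
H [6,4,-,-]
F [6,4,1,-]
F [6,4,1,3]
H [6,4,1,3]
H [6,4,1,3]
H [6,4,1,3]
H [6,4,1,3]
H [6,4,1,3]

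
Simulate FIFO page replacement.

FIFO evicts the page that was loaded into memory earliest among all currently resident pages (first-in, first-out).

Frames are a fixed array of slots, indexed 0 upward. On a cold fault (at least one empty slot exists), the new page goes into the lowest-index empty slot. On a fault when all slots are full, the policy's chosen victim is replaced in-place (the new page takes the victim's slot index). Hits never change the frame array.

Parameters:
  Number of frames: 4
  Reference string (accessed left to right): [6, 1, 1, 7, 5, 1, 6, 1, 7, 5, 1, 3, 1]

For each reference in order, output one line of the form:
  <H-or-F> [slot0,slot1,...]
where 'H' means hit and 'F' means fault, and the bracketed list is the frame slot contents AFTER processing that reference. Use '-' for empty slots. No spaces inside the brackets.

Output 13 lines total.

F [6,-,-,-]
F [6,1,-,-]
H [6,1,-,-]
F [6,1,7,-]
F [6,1,7,5]
H [6,1,7,5]
H [6,1,7,5]
H [6,1,7,5]
H [6,1,7,5]
H [6,1,7,5]
H [6,1,7,5]
F [3,1,7,5]
H [3,1,7,5]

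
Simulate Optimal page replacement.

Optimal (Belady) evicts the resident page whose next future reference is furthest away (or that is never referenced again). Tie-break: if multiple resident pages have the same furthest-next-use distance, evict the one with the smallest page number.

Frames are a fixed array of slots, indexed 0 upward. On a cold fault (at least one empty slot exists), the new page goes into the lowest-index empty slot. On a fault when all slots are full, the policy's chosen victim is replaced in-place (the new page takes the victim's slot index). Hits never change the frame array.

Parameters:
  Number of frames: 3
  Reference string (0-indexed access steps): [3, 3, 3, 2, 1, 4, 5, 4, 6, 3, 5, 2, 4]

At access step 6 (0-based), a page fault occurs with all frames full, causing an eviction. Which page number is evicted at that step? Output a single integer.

Step 0: ref 3 -> FAULT, frames=[3,-,-]
Step 1: ref 3 -> HIT, frames=[3,-,-]
Step 2: ref 3 -> HIT, frames=[3,-,-]
Step 3: ref 2 -> FAULT, frames=[3,2,-]
Step 4: ref 1 -> FAULT, frames=[3,2,1]
Step 5: ref 4 -> FAULT, evict 1, frames=[3,2,4]
Step 6: ref 5 -> FAULT, evict 2, frames=[3,5,4]
At step 6: evicted page 2

Answer: 2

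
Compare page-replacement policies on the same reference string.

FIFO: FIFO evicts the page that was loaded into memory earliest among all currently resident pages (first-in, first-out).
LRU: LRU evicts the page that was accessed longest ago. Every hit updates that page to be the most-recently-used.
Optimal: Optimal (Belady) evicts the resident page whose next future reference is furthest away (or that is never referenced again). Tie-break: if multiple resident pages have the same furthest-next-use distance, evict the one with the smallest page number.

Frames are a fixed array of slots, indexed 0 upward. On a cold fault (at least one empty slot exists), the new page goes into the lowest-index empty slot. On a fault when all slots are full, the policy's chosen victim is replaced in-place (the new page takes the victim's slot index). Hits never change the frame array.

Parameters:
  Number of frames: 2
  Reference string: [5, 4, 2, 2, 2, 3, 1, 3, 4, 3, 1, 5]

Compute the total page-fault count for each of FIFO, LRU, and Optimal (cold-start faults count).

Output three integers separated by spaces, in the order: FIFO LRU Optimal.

--- FIFO ---
  step 0: ref 5 -> FAULT, frames=[5,-] (faults so far: 1)
  step 1: ref 4 -> FAULT, frames=[5,4] (faults so far: 2)
  step 2: ref 2 -> FAULT, evict 5, frames=[2,4] (faults so far: 3)
  step 3: ref 2 -> HIT, frames=[2,4] (faults so far: 3)
  step 4: ref 2 -> HIT, frames=[2,4] (faults so far: 3)
  step 5: ref 3 -> FAULT, evict 4, frames=[2,3] (faults so far: 4)
  step 6: ref 1 -> FAULT, evict 2, frames=[1,3] (faults so far: 5)
  step 7: ref 3 -> HIT, frames=[1,3] (faults so far: 5)
  step 8: ref 4 -> FAULT, evict 3, frames=[1,4] (faults so far: 6)
  step 9: ref 3 -> FAULT, evict 1, frames=[3,4] (faults so far: 7)
  step 10: ref 1 -> FAULT, evict 4, frames=[3,1] (faults so far: 8)
  step 11: ref 5 -> FAULT, evict 3, frames=[5,1] (faults so far: 9)
  FIFO total faults: 9
--- LRU ---
  step 0: ref 5 -> FAULT, frames=[5,-] (faults so far: 1)
  step 1: ref 4 -> FAULT, frames=[5,4] (faults so far: 2)
  step 2: ref 2 -> FAULT, evict 5, frames=[2,4] (faults so far: 3)
  step 3: ref 2 -> HIT, frames=[2,4] (faults so far: 3)
  step 4: ref 2 -> HIT, frames=[2,4] (faults so far: 3)
  step 5: ref 3 -> FAULT, evict 4, frames=[2,3] (faults so far: 4)
  step 6: ref 1 -> FAULT, evict 2, frames=[1,3] (faults so far: 5)
  step 7: ref 3 -> HIT, frames=[1,3] (faults so far: 5)
  step 8: ref 4 -> FAULT, evict 1, frames=[4,3] (faults so far: 6)
  step 9: ref 3 -> HIT, frames=[4,3] (faults so far: 6)
  step 10: ref 1 -> FAULT, evict 4, frames=[1,3] (faults so far: 7)
  step 11: ref 5 -> FAULT, evict 3, frames=[1,5] (faults so far: 8)
  LRU total faults: 8
--- Optimal ---
  step 0: ref 5 -> FAULT, frames=[5,-] (faults so far: 1)
  step 1: ref 4 -> FAULT, frames=[5,4] (faults so far: 2)
  step 2: ref 2 -> FAULT, evict 5, frames=[2,4] (faults so far: 3)
  step 3: ref 2 -> HIT, frames=[2,4] (faults so far: 3)
  step 4: ref 2 -> HIT, frames=[2,4] (faults so far: 3)
  step 5: ref 3 -> FAULT, evict 2, frames=[3,4] (faults so far: 4)
  step 6: ref 1 -> FAULT, evict 4, frames=[3,1] (faults so far: 5)
  step 7: ref 3 -> HIT, frames=[3,1] (faults so far: 5)
  step 8: ref 4 -> FAULT, evict 1, frames=[3,4] (faults so far: 6)
  step 9: ref 3 -> HIT, frames=[3,4] (faults so far: 6)
  step 10: ref 1 -> FAULT, evict 3, frames=[1,4] (faults so far: 7)
  step 11: ref 5 -> FAULT, evict 1, frames=[5,4] (faults so far: 8)
  Optimal total faults: 8

Answer: 9 8 8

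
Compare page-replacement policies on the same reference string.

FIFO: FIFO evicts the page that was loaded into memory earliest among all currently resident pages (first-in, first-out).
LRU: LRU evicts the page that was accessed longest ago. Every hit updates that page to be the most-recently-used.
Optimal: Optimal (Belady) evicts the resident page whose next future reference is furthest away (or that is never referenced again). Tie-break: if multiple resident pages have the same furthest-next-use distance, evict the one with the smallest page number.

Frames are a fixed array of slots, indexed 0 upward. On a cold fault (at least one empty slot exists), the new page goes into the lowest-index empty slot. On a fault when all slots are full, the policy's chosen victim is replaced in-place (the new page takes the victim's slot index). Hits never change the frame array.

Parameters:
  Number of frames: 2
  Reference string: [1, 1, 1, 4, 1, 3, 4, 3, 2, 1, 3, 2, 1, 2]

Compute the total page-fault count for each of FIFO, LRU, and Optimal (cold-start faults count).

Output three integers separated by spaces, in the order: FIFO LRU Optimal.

--- FIFO ---
  step 0: ref 1 -> FAULT, frames=[1,-] (faults so far: 1)
  step 1: ref 1 -> HIT, frames=[1,-] (faults so far: 1)
  step 2: ref 1 -> HIT, frames=[1,-] (faults so far: 1)
  step 3: ref 4 -> FAULT, frames=[1,4] (faults so far: 2)
  step 4: ref 1 -> HIT, frames=[1,4] (faults so far: 2)
  step 5: ref 3 -> FAULT, evict 1, frames=[3,4] (faults so far: 3)
  step 6: ref 4 -> HIT, frames=[3,4] (faults so far: 3)
  step 7: ref 3 -> HIT, frames=[3,4] (faults so far: 3)
  step 8: ref 2 -> FAULT, evict 4, frames=[3,2] (faults so far: 4)
  step 9: ref 1 -> FAULT, evict 3, frames=[1,2] (faults so far: 5)
  step 10: ref 3 -> FAULT, evict 2, frames=[1,3] (faults so far: 6)
  step 11: ref 2 -> FAULT, evict 1, frames=[2,3] (faults so far: 7)
  step 12: ref 1 -> FAULT, evict 3, frames=[2,1] (faults so far: 8)
  step 13: ref 2 -> HIT, frames=[2,1] (faults so far: 8)
  FIFO total faults: 8
--- LRU ---
  step 0: ref 1 -> FAULT, frames=[1,-] (faults so far: 1)
  step 1: ref 1 -> HIT, frames=[1,-] (faults so far: 1)
  step 2: ref 1 -> HIT, frames=[1,-] (faults so far: 1)
  step 3: ref 4 -> FAULT, frames=[1,4] (faults so far: 2)
  step 4: ref 1 -> HIT, frames=[1,4] (faults so far: 2)
  step 5: ref 3 -> FAULT, evict 4, frames=[1,3] (faults so far: 3)
  step 6: ref 4 -> FAULT, evict 1, frames=[4,3] (faults so far: 4)
  step 7: ref 3 -> HIT, frames=[4,3] (faults so far: 4)
  step 8: ref 2 -> FAULT, evict 4, frames=[2,3] (faults so far: 5)
  step 9: ref 1 -> FAULT, evict 3, frames=[2,1] (faults so far: 6)
  step 10: ref 3 -> FAULT, evict 2, frames=[3,1] (faults so far: 7)
  step 11: ref 2 -> FAULT, evict 1, frames=[3,2] (faults so far: 8)
  step 12: ref 1 -> FAULT, evict 3, frames=[1,2] (faults so far: 9)
  step 13: ref 2 -> HIT, frames=[1,2] (faults so far: 9)
  LRU total faults: 9
--- Optimal ---
  step 0: ref 1 -> FAULT, frames=[1,-] (faults so far: 1)
  step 1: ref 1 -> HIT, frames=[1,-] (faults so far: 1)
  step 2: ref 1 -> HIT, frames=[1,-] (faults so far: 1)
  step 3: ref 4 -> FAULT, frames=[1,4] (faults so far: 2)
  step 4: ref 1 -> HIT, frames=[1,4] (faults so far: 2)
  step 5: ref 3 -> FAULT, evict 1, frames=[3,4] (faults so far: 3)
  step 6: ref 4 -> HIT, frames=[3,4] (faults so far: 3)
  step 7: ref 3 -> HIT, frames=[3,4] (faults so far: 3)
  step 8: ref 2 -> FAULT, evict 4, frames=[3,2] (faults so far: 4)
  step 9: ref 1 -> FAULT, evict 2, frames=[3,1] (faults so far: 5)
  step 10: ref 3 -> HIT, frames=[3,1] (faults so far: 5)
  step 11: ref 2 -> FAULT, evict 3, frames=[2,1] (faults so far: 6)
  step 12: ref 1 -> HIT, frames=[2,1] (faults so far: 6)
  step 13: ref 2 -> HIT, frames=[2,1] (faults so far: 6)
  Optimal total faults: 6

Answer: 8 9 6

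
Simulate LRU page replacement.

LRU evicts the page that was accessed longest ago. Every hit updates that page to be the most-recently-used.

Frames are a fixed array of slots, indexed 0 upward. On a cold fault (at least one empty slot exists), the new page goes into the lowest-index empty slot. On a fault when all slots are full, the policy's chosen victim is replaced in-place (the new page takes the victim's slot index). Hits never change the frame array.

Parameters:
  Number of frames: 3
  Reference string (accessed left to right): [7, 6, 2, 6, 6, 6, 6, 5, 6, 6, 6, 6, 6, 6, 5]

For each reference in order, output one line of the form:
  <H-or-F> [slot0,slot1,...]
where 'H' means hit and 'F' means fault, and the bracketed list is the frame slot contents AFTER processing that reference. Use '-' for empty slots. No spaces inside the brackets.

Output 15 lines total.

F [7,-,-]
F [7,6,-]
F [7,6,2]
H [7,6,2]
H [7,6,2]
H [7,6,2]
H [7,6,2]
F [5,6,2]
H [5,6,2]
H [5,6,2]
H [5,6,2]
H [5,6,2]
H [5,6,2]
H [5,6,2]
H [5,6,2]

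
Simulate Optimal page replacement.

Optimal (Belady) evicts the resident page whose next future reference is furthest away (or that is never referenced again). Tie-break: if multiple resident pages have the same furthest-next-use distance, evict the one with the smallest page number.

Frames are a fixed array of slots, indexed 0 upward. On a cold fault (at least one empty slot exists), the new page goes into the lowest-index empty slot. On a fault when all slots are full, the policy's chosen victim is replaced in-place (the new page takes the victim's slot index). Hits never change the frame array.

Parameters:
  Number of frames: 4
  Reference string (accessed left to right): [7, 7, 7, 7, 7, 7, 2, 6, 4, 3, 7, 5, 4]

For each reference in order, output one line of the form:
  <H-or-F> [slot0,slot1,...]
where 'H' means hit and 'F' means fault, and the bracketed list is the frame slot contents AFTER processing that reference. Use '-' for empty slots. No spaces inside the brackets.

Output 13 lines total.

F [7,-,-,-]
H [7,-,-,-]
H [7,-,-,-]
H [7,-,-,-]
H [7,-,-,-]
H [7,-,-,-]
F [7,2,-,-]
F [7,2,6,-]
F [7,2,6,4]
F [7,3,6,4]
H [7,3,6,4]
F [7,5,6,4]
H [7,5,6,4]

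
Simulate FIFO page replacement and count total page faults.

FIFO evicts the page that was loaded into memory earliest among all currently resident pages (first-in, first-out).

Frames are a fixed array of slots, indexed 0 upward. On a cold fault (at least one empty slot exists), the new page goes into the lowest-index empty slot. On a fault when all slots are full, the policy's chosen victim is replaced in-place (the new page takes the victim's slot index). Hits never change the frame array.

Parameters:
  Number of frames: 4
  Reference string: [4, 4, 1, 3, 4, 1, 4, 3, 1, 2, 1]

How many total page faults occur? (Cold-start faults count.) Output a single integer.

Step 0: ref 4 → FAULT, frames=[4,-,-,-]
Step 1: ref 4 → HIT, frames=[4,-,-,-]
Step 2: ref 1 → FAULT, frames=[4,1,-,-]
Step 3: ref 3 → FAULT, frames=[4,1,3,-]
Step 4: ref 4 → HIT, frames=[4,1,3,-]
Step 5: ref 1 → HIT, frames=[4,1,3,-]
Step 6: ref 4 → HIT, frames=[4,1,3,-]
Step 7: ref 3 → HIT, frames=[4,1,3,-]
Step 8: ref 1 → HIT, frames=[4,1,3,-]
Step 9: ref 2 → FAULT, frames=[4,1,3,2]
Step 10: ref 1 → HIT, frames=[4,1,3,2]
Total faults: 4

Answer: 4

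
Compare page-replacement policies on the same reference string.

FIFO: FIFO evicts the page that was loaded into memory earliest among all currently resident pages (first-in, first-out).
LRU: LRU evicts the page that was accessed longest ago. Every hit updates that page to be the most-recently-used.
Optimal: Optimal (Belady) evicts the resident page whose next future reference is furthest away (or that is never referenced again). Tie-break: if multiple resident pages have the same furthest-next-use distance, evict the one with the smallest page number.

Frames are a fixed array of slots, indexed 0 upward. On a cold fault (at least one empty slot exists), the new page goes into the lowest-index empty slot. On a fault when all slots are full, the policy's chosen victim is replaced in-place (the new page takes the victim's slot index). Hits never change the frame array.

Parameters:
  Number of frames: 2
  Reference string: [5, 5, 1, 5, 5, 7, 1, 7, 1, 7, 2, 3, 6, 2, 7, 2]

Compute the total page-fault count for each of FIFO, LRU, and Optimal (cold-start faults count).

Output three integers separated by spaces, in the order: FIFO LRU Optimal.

Answer: 8 9 7

Derivation:
--- FIFO ---
  step 0: ref 5 -> FAULT, frames=[5,-] (faults so far: 1)
  step 1: ref 5 -> HIT, frames=[5,-] (faults so far: 1)
  step 2: ref 1 -> FAULT, frames=[5,1] (faults so far: 2)
  step 3: ref 5 -> HIT, frames=[5,1] (faults so far: 2)
  step 4: ref 5 -> HIT, frames=[5,1] (faults so far: 2)
  step 5: ref 7 -> FAULT, evict 5, frames=[7,1] (faults so far: 3)
  step 6: ref 1 -> HIT, frames=[7,1] (faults so far: 3)
  step 7: ref 7 -> HIT, frames=[7,1] (faults so far: 3)
  step 8: ref 1 -> HIT, frames=[7,1] (faults so far: 3)
  step 9: ref 7 -> HIT, frames=[7,1] (faults so far: 3)
  step 10: ref 2 -> FAULT, evict 1, frames=[7,2] (faults so far: 4)
  step 11: ref 3 -> FAULT, evict 7, frames=[3,2] (faults so far: 5)
  step 12: ref 6 -> FAULT, evict 2, frames=[3,6] (faults so far: 6)
  step 13: ref 2 -> FAULT, evict 3, frames=[2,6] (faults so far: 7)
  step 14: ref 7 -> FAULT, evict 6, frames=[2,7] (faults so far: 8)
  step 15: ref 2 -> HIT, frames=[2,7] (faults so far: 8)
  FIFO total faults: 8
--- LRU ---
  step 0: ref 5 -> FAULT, frames=[5,-] (faults so far: 1)
  step 1: ref 5 -> HIT, frames=[5,-] (faults so far: 1)
  step 2: ref 1 -> FAULT, frames=[5,1] (faults so far: 2)
  step 3: ref 5 -> HIT, frames=[5,1] (faults so far: 2)
  step 4: ref 5 -> HIT, frames=[5,1] (faults so far: 2)
  step 5: ref 7 -> FAULT, evict 1, frames=[5,7] (faults so far: 3)
  step 6: ref 1 -> FAULT, evict 5, frames=[1,7] (faults so far: 4)
  step 7: ref 7 -> HIT, frames=[1,7] (faults so far: 4)
  step 8: ref 1 -> HIT, frames=[1,7] (faults so far: 4)
  step 9: ref 7 -> HIT, frames=[1,7] (faults so far: 4)
  step 10: ref 2 -> FAULT, evict 1, frames=[2,7] (faults so far: 5)
  step 11: ref 3 -> FAULT, evict 7, frames=[2,3] (faults so far: 6)
  step 12: ref 6 -> FAULT, evict 2, frames=[6,3] (faults so far: 7)
  step 13: ref 2 -> FAULT, evict 3, frames=[6,2] (faults so far: 8)
  step 14: ref 7 -> FAULT, evict 6, frames=[7,2] (faults so far: 9)
  step 15: ref 2 -> HIT, frames=[7,2] (faults so far: 9)
  LRU total faults: 9
--- Optimal ---
  step 0: ref 5 -> FAULT, frames=[5,-] (faults so far: 1)
  step 1: ref 5 -> HIT, frames=[5,-] (faults so far: 1)
  step 2: ref 1 -> FAULT, frames=[5,1] (faults so far: 2)
  step 3: ref 5 -> HIT, frames=[5,1] (faults so far: 2)
  step 4: ref 5 -> HIT, frames=[5,1] (faults so far: 2)
  step 5: ref 7 -> FAULT, evict 5, frames=[7,1] (faults so far: 3)
  step 6: ref 1 -> HIT, frames=[7,1] (faults so far: 3)
  step 7: ref 7 -> HIT, frames=[7,1] (faults so far: 3)
  step 8: ref 1 -> HIT, frames=[7,1] (faults so far: 3)
  step 9: ref 7 -> HIT, frames=[7,1] (faults so far: 3)
  step 10: ref 2 -> FAULT, evict 1, frames=[7,2] (faults so far: 4)
  step 11: ref 3 -> FAULT, evict 7, frames=[3,2] (faults so far: 5)
  step 12: ref 6 -> FAULT, evict 3, frames=[6,2] (faults so far: 6)
  step 13: ref 2 -> HIT, frames=[6,2] (faults so far: 6)
  step 14: ref 7 -> FAULT, evict 6, frames=[7,2] (faults so far: 7)
  step 15: ref 2 -> HIT, frames=[7,2] (faults so far: 7)
  Optimal total faults: 7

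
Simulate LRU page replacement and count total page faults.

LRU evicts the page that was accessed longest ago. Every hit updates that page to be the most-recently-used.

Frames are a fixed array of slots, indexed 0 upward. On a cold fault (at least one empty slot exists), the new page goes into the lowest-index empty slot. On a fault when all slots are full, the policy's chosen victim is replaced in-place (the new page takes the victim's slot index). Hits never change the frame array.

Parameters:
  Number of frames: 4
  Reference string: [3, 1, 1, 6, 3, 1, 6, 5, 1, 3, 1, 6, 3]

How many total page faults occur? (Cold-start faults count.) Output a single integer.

Answer: 4

Derivation:
Step 0: ref 3 → FAULT, frames=[3,-,-,-]
Step 1: ref 1 → FAULT, frames=[3,1,-,-]
Step 2: ref 1 → HIT, frames=[3,1,-,-]
Step 3: ref 6 → FAULT, frames=[3,1,6,-]
Step 4: ref 3 → HIT, frames=[3,1,6,-]
Step 5: ref 1 → HIT, frames=[3,1,6,-]
Step 6: ref 6 → HIT, frames=[3,1,6,-]
Step 7: ref 5 → FAULT, frames=[3,1,6,5]
Step 8: ref 1 → HIT, frames=[3,1,6,5]
Step 9: ref 3 → HIT, frames=[3,1,6,5]
Step 10: ref 1 → HIT, frames=[3,1,6,5]
Step 11: ref 6 → HIT, frames=[3,1,6,5]
Step 12: ref 3 → HIT, frames=[3,1,6,5]
Total faults: 4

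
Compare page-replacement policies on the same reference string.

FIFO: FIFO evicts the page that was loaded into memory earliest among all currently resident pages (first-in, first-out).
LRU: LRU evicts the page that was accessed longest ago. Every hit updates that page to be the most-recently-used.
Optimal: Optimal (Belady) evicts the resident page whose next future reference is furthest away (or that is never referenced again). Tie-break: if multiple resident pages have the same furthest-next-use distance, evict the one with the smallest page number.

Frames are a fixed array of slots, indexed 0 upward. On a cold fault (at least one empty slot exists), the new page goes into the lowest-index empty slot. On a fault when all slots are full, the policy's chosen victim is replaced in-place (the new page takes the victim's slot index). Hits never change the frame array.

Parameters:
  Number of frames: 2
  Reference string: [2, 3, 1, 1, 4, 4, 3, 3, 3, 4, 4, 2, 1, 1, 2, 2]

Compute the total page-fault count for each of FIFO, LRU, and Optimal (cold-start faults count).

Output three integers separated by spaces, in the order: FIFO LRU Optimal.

--- FIFO ---
  step 0: ref 2 -> FAULT, frames=[2,-] (faults so far: 1)
  step 1: ref 3 -> FAULT, frames=[2,3] (faults so far: 2)
  step 2: ref 1 -> FAULT, evict 2, frames=[1,3] (faults so far: 3)
  step 3: ref 1 -> HIT, frames=[1,3] (faults so far: 3)
  step 4: ref 4 -> FAULT, evict 3, frames=[1,4] (faults so far: 4)
  step 5: ref 4 -> HIT, frames=[1,4] (faults so far: 4)
  step 6: ref 3 -> FAULT, evict 1, frames=[3,4] (faults so far: 5)
  step 7: ref 3 -> HIT, frames=[3,4] (faults so far: 5)
  step 8: ref 3 -> HIT, frames=[3,4] (faults so far: 5)
  step 9: ref 4 -> HIT, frames=[3,4] (faults so far: 5)
  step 10: ref 4 -> HIT, frames=[3,4] (faults so far: 5)
  step 11: ref 2 -> FAULT, evict 4, frames=[3,2] (faults so far: 6)
  step 12: ref 1 -> FAULT, evict 3, frames=[1,2] (faults so far: 7)
  step 13: ref 1 -> HIT, frames=[1,2] (faults so far: 7)
  step 14: ref 2 -> HIT, frames=[1,2] (faults so far: 7)
  step 15: ref 2 -> HIT, frames=[1,2] (faults so far: 7)
  FIFO total faults: 7
--- LRU ---
  step 0: ref 2 -> FAULT, frames=[2,-] (faults so far: 1)
  step 1: ref 3 -> FAULT, frames=[2,3] (faults so far: 2)
  step 2: ref 1 -> FAULT, evict 2, frames=[1,3] (faults so far: 3)
  step 3: ref 1 -> HIT, frames=[1,3] (faults so far: 3)
  step 4: ref 4 -> FAULT, evict 3, frames=[1,4] (faults so far: 4)
  step 5: ref 4 -> HIT, frames=[1,4] (faults so far: 4)
  step 6: ref 3 -> FAULT, evict 1, frames=[3,4] (faults so far: 5)
  step 7: ref 3 -> HIT, frames=[3,4] (faults so far: 5)
  step 8: ref 3 -> HIT, frames=[3,4] (faults so far: 5)
  step 9: ref 4 -> HIT, frames=[3,4] (faults so far: 5)
  step 10: ref 4 -> HIT, frames=[3,4] (faults so far: 5)
  step 11: ref 2 -> FAULT, evict 3, frames=[2,4] (faults so far: 6)
  step 12: ref 1 -> FAULT, evict 4, frames=[2,1] (faults so far: 7)
  step 13: ref 1 -> HIT, frames=[2,1] (faults so far: 7)
  step 14: ref 2 -> HIT, frames=[2,1] (faults so far: 7)
  step 15: ref 2 -> HIT, frames=[2,1] (faults so far: 7)
  LRU total faults: 7
--- Optimal ---
  step 0: ref 2 -> FAULT, frames=[2,-] (faults so far: 1)
  step 1: ref 3 -> FAULT, frames=[2,3] (faults so far: 2)
  step 2: ref 1 -> FAULT, evict 2, frames=[1,3] (faults so far: 3)
  step 3: ref 1 -> HIT, frames=[1,3] (faults so far: 3)
  step 4: ref 4 -> FAULT, evict 1, frames=[4,3] (faults so far: 4)
  step 5: ref 4 -> HIT, frames=[4,3] (faults so far: 4)
  step 6: ref 3 -> HIT, frames=[4,3] (faults so far: 4)
  step 7: ref 3 -> HIT, frames=[4,3] (faults so far: 4)
  step 8: ref 3 -> HIT, frames=[4,3] (faults so far: 4)
  step 9: ref 4 -> HIT, frames=[4,3] (faults so far: 4)
  step 10: ref 4 -> HIT, frames=[4,3] (faults so far: 4)
  step 11: ref 2 -> FAULT, evict 3, frames=[4,2] (faults so far: 5)
  step 12: ref 1 -> FAULT, evict 4, frames=[1,2] (faults so far: 6)
  step 13: ref 1 -> HIT, frames=[1,2] (faults so far: 6)
  step 14: ref 2 -> HIT, frames=[1,2] (faults so far: 6)
  step 15: ref 2 -> HIT, frames=[1,2] (faults so far: 6)
  Optimal total faults: 6

Answer: 7 7 6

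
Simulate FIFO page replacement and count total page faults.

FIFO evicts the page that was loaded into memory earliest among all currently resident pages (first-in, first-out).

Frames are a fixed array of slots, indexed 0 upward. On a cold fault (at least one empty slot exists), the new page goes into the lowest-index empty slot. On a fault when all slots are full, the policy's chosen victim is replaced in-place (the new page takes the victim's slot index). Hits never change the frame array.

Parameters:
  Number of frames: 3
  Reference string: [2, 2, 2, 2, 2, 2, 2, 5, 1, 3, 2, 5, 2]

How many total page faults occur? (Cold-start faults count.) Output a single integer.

Answer: 6

Derivation:
Step 0: ref 2 → FAULT, frames=[2,-,-]
Step 1: ref 2 → HIT, frames=[2,-,-]
Step 2: ref 2 → HIT, frames=[2,-,-]
Step 3: ref 2 → HIT, frames=[2,-,-]
Step 4: ref 2 → HIT, frames=[2,-,-]
Step 5: ref 2 → HIT, frames=[2,-,-]
Step 6: ref 2 → HIT, frames=[2,-,-]
Step 7: ref 5 → FAULT, frames=[2,5,-]
Step 8: ref 1 → FAULT, frames=[2,5,1]
Step 9: ref 3 → FAULT (evict 2), frames=[3,5,1]
Step 10: ref 2 → FAULT (evict 5), frames=[3,2,1]
Step 11: ref 5 → FAULT (evict 1), frames=[3,2,5]
Step 12: ref 2 → HIT, frames=[3,2,5]
Total faults: 6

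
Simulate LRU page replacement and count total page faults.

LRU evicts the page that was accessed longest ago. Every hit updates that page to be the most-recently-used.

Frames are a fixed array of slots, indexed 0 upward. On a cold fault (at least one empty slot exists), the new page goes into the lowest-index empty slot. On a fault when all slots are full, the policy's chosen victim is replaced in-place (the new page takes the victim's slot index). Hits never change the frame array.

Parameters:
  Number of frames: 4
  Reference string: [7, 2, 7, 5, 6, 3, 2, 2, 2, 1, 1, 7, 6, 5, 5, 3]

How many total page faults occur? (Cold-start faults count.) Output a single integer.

Step 0: ref 7 → FAULT, frames=[7,-,-,-]
Step 1: ref 2 → FAULT, frames=[7,2,-,-]
Step 2: ref 7 → HIT, frames=[7,2,-,-]
Step 3: ref 5 → FAULT, frames=[7,2,5,-]
Step 4: ref 6 → FAULT, frames=[7,2,5,6]
Step 5: ref 3 → FAULT (evict 2), frames=[7,3,5,6]
Step 6: ref 2 → FAULT (evict 7), frames=[2,3,5,6]
Step 7: ref 2 → HIT, frames=[2,3,5,6]
Step 8: ref 2 → HIT, frames=[2,3,5,6]
Step 9: ref 1 → FAULT (evict 5), frames=[2,3,1,6]
Step 10: ref 1 → HIT, frames=[2,3,1,6]
Step 11: ref 7 → FAULT (evict 6), frames=[2,3,1,7]
Step 12: ref 6 → FAULT (evict 3), frames=[2,6,1,7]
Step 13: ref 5 → FAULT (evict 2), frames=[5,6,1,7]
Step 14: ref 5 → HIT, frames=[5,6,1,7]
Step 15: ref 3 → FAULT (evict 1), frames=[5,6,3,7]
Total faults: 11

Answer: 11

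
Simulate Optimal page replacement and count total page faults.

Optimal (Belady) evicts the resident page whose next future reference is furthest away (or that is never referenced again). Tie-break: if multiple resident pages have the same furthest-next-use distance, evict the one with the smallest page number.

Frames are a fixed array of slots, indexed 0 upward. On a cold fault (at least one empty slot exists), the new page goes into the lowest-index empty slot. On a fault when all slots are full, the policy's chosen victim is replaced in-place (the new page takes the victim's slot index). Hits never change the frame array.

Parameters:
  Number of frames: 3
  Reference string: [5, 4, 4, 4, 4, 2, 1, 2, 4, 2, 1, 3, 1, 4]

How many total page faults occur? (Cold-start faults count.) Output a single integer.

Answer: 5

Derivation:
Step 0: ref 5 → FAULT, frames=[5,-,-]
Step 1: ref 4 → FAULT, frames=[5,4,-]
Step 2: ref 4 → HIT, frames=[5,4,-]
Step 3: ref 4 → HIT, frames=[5,4,-]
Step 4: ref 4 → HIT, frames=[5,4,-]
Step 5: ref 2 → FAULT, frames=[5,4,2]
Step 6: ref 1 → FAULT (evict 5), frames=[1,4,2]
Step 7: ref 2 → HIT, frames=[1,4,2]
Step 8: ref 4 → HIT, frames=[1,4,2]
Step 9: ref 2 → HIT, frames=[1,4,2]
Step 10: ref 1 → HIT, frames=[1,4,2]
Step 11: ref 3 → FAULT (evict 2), frames=[1,4,3]
Step 12: ref 1 → HIT, frames=[1,4,3]
Step 13: ref 4 → HIT, frames=[1,4,3]
Total faults: 5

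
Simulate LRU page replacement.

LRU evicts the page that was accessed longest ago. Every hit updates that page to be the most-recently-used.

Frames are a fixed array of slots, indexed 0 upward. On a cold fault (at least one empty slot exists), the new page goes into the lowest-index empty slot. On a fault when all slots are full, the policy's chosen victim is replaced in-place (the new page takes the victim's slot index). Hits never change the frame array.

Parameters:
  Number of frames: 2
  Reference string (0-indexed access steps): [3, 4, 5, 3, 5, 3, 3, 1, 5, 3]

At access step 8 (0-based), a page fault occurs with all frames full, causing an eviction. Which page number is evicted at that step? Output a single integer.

Step 0: ref 3 -> FAULT, frames=[3,-]
Step 1: ref 4 -> FAULT, frames=[3,4]
Step 2: ref 5 -> FAULT, evict 3, frames=[5,4]
Step 3: ref 3 -> FAULT, evict 4, frames=[5,3]
Step 4: ref 5 -> HIT, frames=[5,3]
Step 5: ref 3 -> HIT, frames=[5,3]
Step 6: ref 3 -> HIT, frames=[5,3]
Step 7: ref 1 -> FAULT, evict 5, frames=[1,3]
Step 8: ref 5 -> FAULT, evict 3, frames=[1,5]
At step 8: evicted page 3

Answer: 3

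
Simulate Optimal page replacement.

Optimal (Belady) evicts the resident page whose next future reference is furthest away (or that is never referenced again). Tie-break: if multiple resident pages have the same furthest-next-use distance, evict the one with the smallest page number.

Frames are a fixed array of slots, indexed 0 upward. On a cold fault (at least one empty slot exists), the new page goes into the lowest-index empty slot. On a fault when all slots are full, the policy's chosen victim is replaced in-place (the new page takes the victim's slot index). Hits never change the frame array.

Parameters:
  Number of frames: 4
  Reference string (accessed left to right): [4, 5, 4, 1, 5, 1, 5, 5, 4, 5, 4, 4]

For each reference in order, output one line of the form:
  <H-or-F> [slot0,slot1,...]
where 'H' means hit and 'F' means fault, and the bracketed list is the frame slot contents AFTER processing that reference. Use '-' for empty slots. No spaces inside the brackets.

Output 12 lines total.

F [4,-,-,-]
F [4,5,-,-]
H [4,5,-,-]
F [4,5,1,-]
H [4,5,1,-]
H [4,5,1,-]
H [4,5,1,-]
H [4,5,1,-]
H [4,5,1,-]
H [4,5,1,-]
H [4,5,1,-]
H [4,5,1,-]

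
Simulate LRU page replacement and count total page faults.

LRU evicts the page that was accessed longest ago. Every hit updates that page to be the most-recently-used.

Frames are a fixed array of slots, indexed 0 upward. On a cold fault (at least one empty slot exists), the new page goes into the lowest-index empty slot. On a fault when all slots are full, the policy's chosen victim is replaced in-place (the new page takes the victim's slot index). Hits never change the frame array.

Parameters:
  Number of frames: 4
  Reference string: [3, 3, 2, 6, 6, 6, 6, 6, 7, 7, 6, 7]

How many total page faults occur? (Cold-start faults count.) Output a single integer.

Step 0: ref 3 → FAULT, frames=[3,-,-,-]
Step 1: ref 3 → HIT, frames=[3,-,-,-]
Step 2: ref 2 → FAULT, frames=[3,2,-,-]
Step 3: ref 6 → FAULT, frames=[3,2,6,-]
Step 4: ref 6 → HIT, frames=[3,2,6,-]
Step 5: ref 6 → HIT, frames=[3,2,6,-]
Step 6: ref 6 → HIT, frames=[3,2,6,-]
Step 7: ref 6 → HIT, frames=[3,2,6,-]
Step 8: ref 7 → FAULT, frames=[3,2,6,7]
Step 9: ref 7 → HIT, frames=[3,2,6,7]
Step 10: ref 6 → HIT, frames=[3,2,6,7]
Step 11: ref 7 → HIT, frames=[3,2,6,7]
Total faults: 4

Answer: 4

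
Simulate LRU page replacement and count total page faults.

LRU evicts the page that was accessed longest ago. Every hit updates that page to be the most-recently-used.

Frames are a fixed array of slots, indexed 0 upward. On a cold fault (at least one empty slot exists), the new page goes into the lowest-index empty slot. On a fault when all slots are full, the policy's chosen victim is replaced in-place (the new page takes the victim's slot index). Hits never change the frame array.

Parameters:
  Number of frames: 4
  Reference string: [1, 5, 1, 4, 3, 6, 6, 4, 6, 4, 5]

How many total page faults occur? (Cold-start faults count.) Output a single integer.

Answer: 6

Derivation:
Step 0: ref 1 → FAULT, frames=[1,-,-,-]
Step 1: ref 5 → FAULT, frames=[1,5,-,-]
Step 2: ref 1 → HIT, frames=[1,5,-,-]
Step 3: ref 4 → FAULT, frames=[1,5,4,-]
Step 4: ref 3 → FAULT, frames=[1,5,4,3]
Step 5: ref 6 → FAULT (evict 5), frames=[1,6,4,3]
Step 6: ref 6 → HIT, frames=[1,6,4,3]
Step 7: ref 4 → HIT, frames=[1,6,4,3]
Step 8: ref 6 → HIT, frames=[1,6,4,3]
Step 9: ref 4 → HIT, frames=[1,6,4,3]
Step 10: ref 5 → FAULT (evict 1), frames=[5,6,4,3]
Total faults: 6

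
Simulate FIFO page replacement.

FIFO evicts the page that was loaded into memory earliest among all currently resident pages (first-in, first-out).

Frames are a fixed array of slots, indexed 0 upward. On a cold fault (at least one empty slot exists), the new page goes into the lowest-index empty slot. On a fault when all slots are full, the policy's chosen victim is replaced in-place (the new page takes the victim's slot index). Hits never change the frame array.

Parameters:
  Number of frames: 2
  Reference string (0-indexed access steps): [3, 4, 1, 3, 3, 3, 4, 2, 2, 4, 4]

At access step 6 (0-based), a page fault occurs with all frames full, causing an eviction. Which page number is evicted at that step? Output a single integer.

Answer: 1

Derivation:
Step 0: ref 3 -> FAULT, frames=[3,-]
Step 1: ref 4 -> FAULT, frames=[3,4]
Step 2: ref 1 -> FAULT, evict 3, frames=[1,4]
Step 3: ref 3 -> FAULT, evict 4, frames=[1,3]
Step 4: ref 3 -> HIT, frames=[1,3]
Step 5: ref 3 -> HIT, frames=[1,3]
Step 6: ref 4 -> FAULT, evict 1, frames=[4,3]
At step 6: evicted page 1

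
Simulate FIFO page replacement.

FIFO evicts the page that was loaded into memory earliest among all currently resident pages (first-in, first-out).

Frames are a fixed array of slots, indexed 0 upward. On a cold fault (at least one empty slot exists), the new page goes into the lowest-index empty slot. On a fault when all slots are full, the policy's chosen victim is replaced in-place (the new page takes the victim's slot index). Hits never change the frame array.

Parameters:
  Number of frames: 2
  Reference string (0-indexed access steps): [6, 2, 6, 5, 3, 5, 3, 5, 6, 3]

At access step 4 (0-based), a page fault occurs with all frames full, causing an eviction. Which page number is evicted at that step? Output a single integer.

Step 0: ref 6 -> FAULT, frames=[6,-]
Step 1: ref 2 -> FAULT, frames=[6,2]
Step 2: ref 6 -> HIT, frames=[6,2]
Step 3: ref 5 -> FAULT, evict 6, frames=[5,2]
Step 4: ref 3 -> FAULT, evict 2, frames=[5,3]
At step 4: evicted page 2

Answer: 2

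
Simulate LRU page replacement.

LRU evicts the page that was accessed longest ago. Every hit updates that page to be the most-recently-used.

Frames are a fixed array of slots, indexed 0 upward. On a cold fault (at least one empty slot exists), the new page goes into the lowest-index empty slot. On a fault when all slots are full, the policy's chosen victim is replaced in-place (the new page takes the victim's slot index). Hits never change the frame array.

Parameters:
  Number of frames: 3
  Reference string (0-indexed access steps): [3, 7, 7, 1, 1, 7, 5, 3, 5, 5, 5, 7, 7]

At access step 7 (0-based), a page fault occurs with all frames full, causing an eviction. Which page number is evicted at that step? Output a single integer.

Answer: 1

Derivation:
Step 0: ref 3 -> FAULT, frames=[3,-,-]
Step 1: ref 7 -> FAULT, frames=[3,7,-]
Step 2: ref 7 -> HIT, frames=[3,7,-]
Step 3: ref 1 -> FAULT, frames=[3,7,1]
Step 4: ref 1 -> HIT, frames=[3,7,1]
Step 5: ref 7 -> HIT, frames=[3,7,1]
Step 6: ref 5 -> FAULT, evict 3, frames=[5,7,1]
Step 7: ref 3 -> FAULT, evict 1, frames=[5,7,3]
At step 7: evicted page 1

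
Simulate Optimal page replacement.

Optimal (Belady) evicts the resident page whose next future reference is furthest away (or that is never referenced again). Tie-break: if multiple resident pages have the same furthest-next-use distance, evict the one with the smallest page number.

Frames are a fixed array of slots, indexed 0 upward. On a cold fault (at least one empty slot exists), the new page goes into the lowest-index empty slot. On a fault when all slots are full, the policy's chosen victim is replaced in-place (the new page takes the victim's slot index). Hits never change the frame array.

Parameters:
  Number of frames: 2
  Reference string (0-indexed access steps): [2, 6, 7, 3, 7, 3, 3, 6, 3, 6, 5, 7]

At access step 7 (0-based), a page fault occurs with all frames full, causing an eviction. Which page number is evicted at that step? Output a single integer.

Answer: 7

Derivation:
Step 0: ref 2 -> FAULT, frames=[2,-]
Step 1: ref 6 -> FAULT, frames=[2,6]
Step 2: ref 7 -> FAULT, evict 2, frames=[7,6]
Step 3: ref 3 -> FAULT, evict 6, frames=[7,3]
Step 4: ref 7 -> HIT, frames=[7,3]
Step 5: ref 3 -> HIT, frames=[7,3]
Step 6: ref 3 -> HIT, frames=[7,3]
Step 7: ref 6 -> FAULT, evict 7, frames=[6,3]
At step 7: evicted page 7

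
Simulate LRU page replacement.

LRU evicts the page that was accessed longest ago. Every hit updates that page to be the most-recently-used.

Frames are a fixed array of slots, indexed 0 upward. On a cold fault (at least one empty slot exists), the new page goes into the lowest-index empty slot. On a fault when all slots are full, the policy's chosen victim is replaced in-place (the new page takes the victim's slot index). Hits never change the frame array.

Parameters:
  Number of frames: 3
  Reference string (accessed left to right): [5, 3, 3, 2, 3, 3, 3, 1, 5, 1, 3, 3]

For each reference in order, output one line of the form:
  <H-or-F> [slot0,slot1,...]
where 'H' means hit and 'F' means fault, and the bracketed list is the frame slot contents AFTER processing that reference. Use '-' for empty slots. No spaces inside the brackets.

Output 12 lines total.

F [5,-,-]
F [5,3,-]
H [5,3,-]
F [5,3,2]
H [5,3,2]
H [5,3,2]
H [5,3,2]
F [1,3,2]
F [1,3,5]
H [1,3,5]
H [1,3,5]
H [1,3,5]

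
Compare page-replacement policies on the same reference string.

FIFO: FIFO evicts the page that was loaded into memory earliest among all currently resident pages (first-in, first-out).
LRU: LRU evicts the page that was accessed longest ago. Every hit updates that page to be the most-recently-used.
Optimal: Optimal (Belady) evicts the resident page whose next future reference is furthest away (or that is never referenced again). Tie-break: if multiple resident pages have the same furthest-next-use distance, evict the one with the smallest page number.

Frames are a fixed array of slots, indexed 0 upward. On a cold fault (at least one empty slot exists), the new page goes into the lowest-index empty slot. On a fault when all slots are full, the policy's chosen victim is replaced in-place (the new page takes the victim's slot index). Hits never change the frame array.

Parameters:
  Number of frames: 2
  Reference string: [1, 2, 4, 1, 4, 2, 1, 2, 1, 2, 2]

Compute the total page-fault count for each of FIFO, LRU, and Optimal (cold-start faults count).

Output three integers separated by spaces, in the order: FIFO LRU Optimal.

Answer: 5 6 4

Derivation:
--- FIFO ---
  step 0: ref 1 -> FAULT, frames=[1,-] (faults so far: 1)
  step 1: ref 2 -> FAULT, frames=[1,2] (faults so far: 2)
  step 2: ref 4 -> FAULT, evict 1, frames=[4,2] (faults so far: 3)
  step 3: ref 1 -> FAULT, evict 2, frames=[4,1] (faults so far: 4)
  step 4: ref 4 -> HIT, frames=[4,1] (faults so far: 4)
  step 5: ref 2 -> FAULT, evict 4, frames=[2,1] (faults so far: 5)
  step 6: ref 1 -> HIT, frames=[2,1] (faults so far: 5)
  step 7: ref 2 -> HIT, frames=[2,1] (faults so far: 5)
  step 8: ref 1 -> HIT, frames=[2,1] (faults so far: 5)
  step 9: ref 2 -> HIT, frames=[2,1] (faults so far: 5)
  step 10: ref 2 -> HIT, frames=[2,1] (faults so far: 5)
  FIFO total faults: 5
--- LRU ---
  step 0: ref 1 -> FAULT, frames=[1,-] (faults so far: 1)
  step 1: ref 2 -> FAULT, frames=[1,2] (faults so far: 2)
  step 2: ref 4 -> FAULT, evict 1, frames=[4,2] (faults so far: 3)
  step 3: ref 1 -> FAULT, evict 2, frames=[4,1] (faults so far: 4)
  step 4: ref 4 -> HIT, frames=[4,1] (faults so far: 4)
  step 5: ref 2 -> FAULT, evict 1, frames=[4,2] (faults so far: 5)
  step 6: ref 1 -> FAULT, evict 4, frames=[1,2] (faults so far: 6)
  step 7: ref 2 -> HIT, frames=[1,2] (faults so far: 6)
  step 8: ref 1 -> HIT, frames=[1,2] (faults so far: 6)
  step 9: ref 2 -> HIT, frames=[1,2] (faults so far: 6)
  step 10: ref 2 -> HIT, frames=[1,2] (faults so far: 6)
  LRU total faults: 6
--- Optimal ---
  step 0: ref 1 -> FAULT, frames=[1,-] (faults so far: 1)
  step 1: ref 2 -> FAULT, frames=[1,2] (faults so far: 2)
  step 2: ref 4 -> FAULT, evict 2, frames=[1,4] (faults so far: 3)
  step 3: ref 1 -> HIT, frames=[1,4] (faults so far: 3)
  step 4: ref 4 -> HIT, frames=[1,4] (faults so far: 3)
  step 5: ref 2 -> FAULT, evict 4, frames=[1,2] (faults so far: 4)
  step 6: ref 1 -> HIT, frames=[1,2] (faults so far: 4)
  step 7: ref 2 -> HIT, frames=[1,2] (faults so far: 4)
  step 8: ref 1 -> HIT, frames=[1,2] (faults so far: 4)
  step 9: ref 2 -> HIT, frames=[1,2] (faults so far: 4)
  step 10: ref 2 -> HIT, frames=[1,2] (faults so far: 4)
  Optimal total faults: 4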